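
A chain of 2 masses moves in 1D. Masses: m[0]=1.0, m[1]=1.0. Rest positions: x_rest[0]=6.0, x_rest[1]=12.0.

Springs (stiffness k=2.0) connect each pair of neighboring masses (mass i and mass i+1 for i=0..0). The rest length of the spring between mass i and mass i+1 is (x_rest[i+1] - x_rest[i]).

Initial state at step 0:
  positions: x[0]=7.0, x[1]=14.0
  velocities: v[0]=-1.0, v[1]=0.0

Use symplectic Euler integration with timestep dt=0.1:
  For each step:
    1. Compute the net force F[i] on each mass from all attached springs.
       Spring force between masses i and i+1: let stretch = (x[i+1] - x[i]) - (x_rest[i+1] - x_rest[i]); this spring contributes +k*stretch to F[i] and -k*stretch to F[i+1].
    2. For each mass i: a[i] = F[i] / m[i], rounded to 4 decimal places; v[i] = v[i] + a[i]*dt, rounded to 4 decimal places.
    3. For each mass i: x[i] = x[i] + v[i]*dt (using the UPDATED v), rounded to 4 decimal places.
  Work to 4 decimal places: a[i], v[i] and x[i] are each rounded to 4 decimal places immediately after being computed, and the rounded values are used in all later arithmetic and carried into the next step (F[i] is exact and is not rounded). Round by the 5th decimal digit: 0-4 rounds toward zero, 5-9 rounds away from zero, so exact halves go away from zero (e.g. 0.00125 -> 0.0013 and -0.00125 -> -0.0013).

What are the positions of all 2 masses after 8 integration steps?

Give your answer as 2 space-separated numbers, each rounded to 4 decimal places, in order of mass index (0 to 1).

Answer: 6.9150 13.2851

Derivation:
Step 0: x=[7.0000 14.0000] v=[-1.0000 0.0000]
Step 1: x=[6.9200 13.9800] v=[-0.8000 -0.2000]
Step 2: x=[6.8612 13.9388] v=[-0.5880 -0.4120]
Step 3: x=[6.8240 13.8761] v=[-0.3725 -0.6275]
Step 4: x=[6.8078 13.7923] v=[-0.1621 -0.8379]
Step 5: x=[6.8113 13.6888] v=[0.0348 -1.0348]
Step 6: x=[6.8323 13.5678] v=[0.2103 -1.2103]
Step 7: x=[6.8680 13.4321] v=[0.3574 -1.3574]
Step 8: x=[6.9150 13.2851] v=[0.4702 -1.4702]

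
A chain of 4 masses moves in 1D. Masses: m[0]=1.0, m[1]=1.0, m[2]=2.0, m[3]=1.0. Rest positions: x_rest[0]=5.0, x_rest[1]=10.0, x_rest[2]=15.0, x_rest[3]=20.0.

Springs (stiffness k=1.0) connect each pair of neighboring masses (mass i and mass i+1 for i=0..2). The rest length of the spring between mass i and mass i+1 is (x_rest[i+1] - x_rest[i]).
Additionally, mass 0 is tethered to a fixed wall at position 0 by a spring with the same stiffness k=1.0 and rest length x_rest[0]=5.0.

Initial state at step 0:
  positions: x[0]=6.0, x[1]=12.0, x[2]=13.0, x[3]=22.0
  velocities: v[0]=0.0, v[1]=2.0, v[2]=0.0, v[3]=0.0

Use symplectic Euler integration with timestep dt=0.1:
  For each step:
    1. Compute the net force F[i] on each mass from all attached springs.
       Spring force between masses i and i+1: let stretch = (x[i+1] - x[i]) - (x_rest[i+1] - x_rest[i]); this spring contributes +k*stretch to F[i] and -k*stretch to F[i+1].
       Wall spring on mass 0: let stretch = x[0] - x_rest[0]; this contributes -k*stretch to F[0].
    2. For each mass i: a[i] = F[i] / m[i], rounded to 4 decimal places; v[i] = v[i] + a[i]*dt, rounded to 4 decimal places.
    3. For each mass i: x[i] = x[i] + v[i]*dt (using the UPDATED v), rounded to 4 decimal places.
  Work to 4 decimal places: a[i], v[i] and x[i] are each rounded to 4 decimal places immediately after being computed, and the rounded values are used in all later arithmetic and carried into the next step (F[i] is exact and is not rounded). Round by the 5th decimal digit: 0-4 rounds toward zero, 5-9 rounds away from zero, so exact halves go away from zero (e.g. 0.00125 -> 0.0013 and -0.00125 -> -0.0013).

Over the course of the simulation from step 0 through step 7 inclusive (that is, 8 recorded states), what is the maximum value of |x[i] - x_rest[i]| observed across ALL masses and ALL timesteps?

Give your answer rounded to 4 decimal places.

Step 0: x=[6.0000 12.0000 13.0000 22.0000] v=[0.0000 2.0000 0.0000 0.0000]
Step 1: x=[6.0000 12.1500 13.0400 21.9600] v=[0.0000 1.5000 0.4000 -0.4000]
Step 2: x=[6.0015 12.2474 13.1202 21.8808] v=[0.0150 0.9740 0.8015 -0.7920]
Step 3: x=[6.0054 12.2911 13.2398 21.7640] v=[0.0394 0.4367 1.1959 -1.1681]
Step 4: x=[6.0121 12.2814 13.3973 21.6120] v=[0.0674 -0.0970 1.5747 -1.5205]
Step 5: x=[6.0214 12.2202 13.5903 21.4278] v=[0.0931 -0.6123 1.9296 -1.8420]
Step 6: x=[6.0325 12.1107 13.8156 21.2152] v=[0.1108 -1.0952 2.2530 -2.1258]
Step 7: x=[6.0440 11.9575 14.0694 20.9786] v=[0.1154 -1.5325 2.5377 -2.3658]
Max displacement = 2.2911

Answer: 2.2911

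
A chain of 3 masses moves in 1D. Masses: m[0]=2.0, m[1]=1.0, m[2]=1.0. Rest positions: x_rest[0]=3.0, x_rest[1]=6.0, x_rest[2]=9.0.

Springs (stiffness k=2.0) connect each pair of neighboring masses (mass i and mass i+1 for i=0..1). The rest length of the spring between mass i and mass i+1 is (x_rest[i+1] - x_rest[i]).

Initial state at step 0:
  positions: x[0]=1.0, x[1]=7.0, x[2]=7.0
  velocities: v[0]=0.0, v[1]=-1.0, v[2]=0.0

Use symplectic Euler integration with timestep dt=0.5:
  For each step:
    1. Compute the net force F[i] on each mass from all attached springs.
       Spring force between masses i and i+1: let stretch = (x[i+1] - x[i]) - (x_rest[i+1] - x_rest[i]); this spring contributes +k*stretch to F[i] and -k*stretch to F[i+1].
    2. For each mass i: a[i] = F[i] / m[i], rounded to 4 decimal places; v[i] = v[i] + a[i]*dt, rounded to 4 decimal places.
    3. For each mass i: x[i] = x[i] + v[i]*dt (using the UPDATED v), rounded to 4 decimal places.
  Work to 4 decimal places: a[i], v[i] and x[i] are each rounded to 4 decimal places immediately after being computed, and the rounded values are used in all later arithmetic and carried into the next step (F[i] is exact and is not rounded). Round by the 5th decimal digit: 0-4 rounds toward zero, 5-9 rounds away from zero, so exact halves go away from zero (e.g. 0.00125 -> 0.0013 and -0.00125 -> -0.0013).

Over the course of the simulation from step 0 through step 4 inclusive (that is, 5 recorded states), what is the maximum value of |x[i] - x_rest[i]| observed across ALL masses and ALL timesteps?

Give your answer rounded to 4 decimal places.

Answer: 4.3750

Derivation:
Step 0: x=[1.0000 7.0000 7.0000] v=[0.0000 -1.0000 0.0000]
Step 1: x=[1.7500 3.5000 8.5000] v=[1.5000 -7.0000 3.0000]
Step 2: x=[2.1875 1.6250 9.0000] v=[0.8750 -3.7500 1.0000]
Step 3: x=[1.7344 3.7188 7.3125] v=[-0.9063 4.1875 -3.3750]
Step 4: x=[1.0274 6.6172 5.3282] v=[-1.4141 5.7968 -3.9687]
Max displacement = 4.3750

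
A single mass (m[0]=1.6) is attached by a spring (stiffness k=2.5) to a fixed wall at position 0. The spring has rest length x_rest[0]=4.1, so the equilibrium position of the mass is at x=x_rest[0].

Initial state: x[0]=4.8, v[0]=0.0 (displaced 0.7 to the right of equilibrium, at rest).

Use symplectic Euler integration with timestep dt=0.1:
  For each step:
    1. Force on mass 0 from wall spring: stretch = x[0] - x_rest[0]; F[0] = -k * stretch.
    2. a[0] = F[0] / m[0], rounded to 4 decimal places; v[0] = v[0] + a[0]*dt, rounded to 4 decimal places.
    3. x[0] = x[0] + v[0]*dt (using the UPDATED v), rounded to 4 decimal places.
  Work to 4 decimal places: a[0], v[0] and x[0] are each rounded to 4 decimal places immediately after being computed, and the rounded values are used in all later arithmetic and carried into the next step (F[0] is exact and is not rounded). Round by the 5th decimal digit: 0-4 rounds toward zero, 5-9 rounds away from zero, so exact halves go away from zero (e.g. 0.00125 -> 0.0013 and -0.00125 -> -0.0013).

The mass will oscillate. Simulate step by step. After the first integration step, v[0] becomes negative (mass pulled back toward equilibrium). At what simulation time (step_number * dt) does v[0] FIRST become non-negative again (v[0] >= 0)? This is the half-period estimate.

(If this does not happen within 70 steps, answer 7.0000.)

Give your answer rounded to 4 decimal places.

Answer: 2.6000

Derivation:
Step 0: x=[4.8000] v=[0.0000]
Step 1: x=[4.7891] v=[-0.1094]
Step 2: x=[4.7674] v=[-0.2171]
Step 3: x=[4.7353] v=[-0.3214]
Step 4: x=[4.6932] v=[-0.4207]
Step 5: x=[4.6419] v=[-0.5134]
Step 6: x=[4.5821] v=[-0.5981]
Step 7: x=[4.5148] v=[-0.6734]
Step 8: x=[4.4410] v=[-0.7382]
Step 9: x=[4.3619] v=[-0.7915]
Step 10: x=[4.2787] v=[-0.8324]
Step 11: x=[4.1927] v=[-0.8603]
Step 12: x=[4.1052] v=[-0.8748]
Step 13: x=[4.0176] v=[-0.8756]
Step 14: x=[3.9313] v=[-0.8627]
Step 15: x=[3.8477] v=[-0.8363]
Step 16: x=[3.7680] v=[-0.7969]
Step 17: x=[3.6935] v=[-0.7450]
Step 18: x=[3.6254] v=[-0.6815]
Step 19: x=[3.5647] v=[-0.6073]
Step 20: x=[3.5123] v=[-0.5237]
Step 21: x=[3.4691] v=[-0.4319]
Step 22: x=[3.4358] v=[-0.3333]
Step 23: x=[3.4129] v=[-0.2295]
Step 24: x=[3.4007] v=[-0.1221]
Step 25: x=[3.3994] v=[-0.0128]
Step 26: x=[3.4091] v=[0.0967]
First v>=0 after going negative at step 26, time=2.6000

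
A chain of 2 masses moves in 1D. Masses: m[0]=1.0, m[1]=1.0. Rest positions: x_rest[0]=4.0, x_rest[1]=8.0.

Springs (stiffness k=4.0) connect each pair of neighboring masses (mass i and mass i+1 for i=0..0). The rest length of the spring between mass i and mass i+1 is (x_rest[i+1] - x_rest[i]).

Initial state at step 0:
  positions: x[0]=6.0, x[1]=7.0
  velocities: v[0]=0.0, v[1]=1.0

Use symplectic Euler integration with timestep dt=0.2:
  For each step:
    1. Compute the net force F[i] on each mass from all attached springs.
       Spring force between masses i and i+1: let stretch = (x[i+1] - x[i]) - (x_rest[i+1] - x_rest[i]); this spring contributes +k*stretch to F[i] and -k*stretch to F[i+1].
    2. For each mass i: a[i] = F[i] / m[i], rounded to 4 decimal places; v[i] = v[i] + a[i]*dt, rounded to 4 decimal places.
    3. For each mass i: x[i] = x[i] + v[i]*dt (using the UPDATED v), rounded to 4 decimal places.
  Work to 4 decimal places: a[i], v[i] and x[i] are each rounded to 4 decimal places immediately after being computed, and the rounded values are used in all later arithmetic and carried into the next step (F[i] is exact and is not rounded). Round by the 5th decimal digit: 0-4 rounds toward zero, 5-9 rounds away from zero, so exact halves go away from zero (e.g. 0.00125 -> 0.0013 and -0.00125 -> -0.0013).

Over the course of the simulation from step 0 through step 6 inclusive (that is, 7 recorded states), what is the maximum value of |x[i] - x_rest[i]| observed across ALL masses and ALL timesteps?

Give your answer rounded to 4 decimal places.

Step 0: x=[6.0000 7.0000] v=[0.0000 1.0000]
Step 1: x=[5.5200 7.6800] v=[-2.4000 3.4000]
Step 2: x=[4.7456 8.6544] v=[-3.8720 4.8720]
Step 3: x=[3.9566 9.6434] v=[-3.9450 4.9450]
Step 4: x=[3.4375 10.3625] v=[-2.5956 3.5956]
Step 5: x=[3.3864 10.6136] v=[-0.2556 1.2556]
Step 6: x=[3.8516 10.3484] v=[2.3262 -1.3262]
Max displacement = 2.6136

Answer: 2.6136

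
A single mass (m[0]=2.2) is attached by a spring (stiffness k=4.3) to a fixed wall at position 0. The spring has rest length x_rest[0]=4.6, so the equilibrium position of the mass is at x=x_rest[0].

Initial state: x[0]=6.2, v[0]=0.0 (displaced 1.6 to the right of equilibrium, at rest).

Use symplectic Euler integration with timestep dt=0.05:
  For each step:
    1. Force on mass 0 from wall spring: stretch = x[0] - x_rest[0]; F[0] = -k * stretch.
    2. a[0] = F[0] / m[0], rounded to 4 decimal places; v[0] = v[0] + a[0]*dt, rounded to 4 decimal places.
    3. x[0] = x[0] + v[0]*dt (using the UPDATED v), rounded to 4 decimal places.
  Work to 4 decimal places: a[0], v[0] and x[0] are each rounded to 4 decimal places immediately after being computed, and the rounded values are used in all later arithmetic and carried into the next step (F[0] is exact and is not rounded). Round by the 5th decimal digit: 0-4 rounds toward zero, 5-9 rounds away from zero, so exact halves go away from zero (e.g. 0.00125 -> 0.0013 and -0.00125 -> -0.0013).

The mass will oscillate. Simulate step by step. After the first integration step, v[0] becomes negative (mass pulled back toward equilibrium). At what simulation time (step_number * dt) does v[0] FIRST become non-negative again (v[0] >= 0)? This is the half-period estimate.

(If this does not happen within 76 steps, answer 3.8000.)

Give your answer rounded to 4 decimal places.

Answer: 2.2500

Derivation:
Step 0: x=[6.2000] v=[0.0000]
Step 1: x=[6.1922] v=[-0.1564]
Step 2: x=[6.1766] v=[-0.3120]
Step 3: x=[6.1533] v=[-0.4661]
Step 4: x=[6.1224] v=[-0.6179]
Step 5: x=[6.0841] v=[-0.7667]
Step 6: x=[6.0385] v=[-0.9117]
Step 7: x=[5.9859] v=[-1.0523]
Step 8: x=[5.9265] v=[-1.1877]
Step 9: x=[5.8606] v=[-1.3173]
Step 10: x=[5.7886] v=[-1.4405]
Step 11: x=[5.7108] v=[-1.5567]
Step 12: x=[5.6275] v=[-1.6653]
Step 13: x=[5.5392] v=[-1.7657]
Step 14: x=[5.4463] v=[-1.8575]
Step 15: x=[5.3493] v=[-1.9402]
Step 16: x=[5.2486] v=[-2.0134]
Step 17: x=[5.1448] v=[-2.0768]
Step 18: x=[5.0383] v=[-2.1300]
Step 19: x=[4.9297] v=[-2.1728]
Step 20: x=[4.8195] v=[-2.2050]
Step 21: x=[4.7082] v=[-2.2265]
Step 22: x=[4.5963] v=[-2.2371]
Step 23: x=[4.4845] v=[-2.2367]
Step 24: x=[4.3732] v=[-2.2254]
Step 25: x=[4.2630] v=[-2.2032]
Step 26: x=[4.1545] v=[-2.1703]
Step 27: x=[4.0482] v=[-2.1268]
Step 28: x=[3.9446] v=[-2.0729]
Step 29: x=[3.8442] v=[-2.0089]
Step 30: x=[3.7475] v=[-1.9350]
Step 31: x=[3.6549] v=[-1.8517]
Step 32: x=[3.5669] v=[-1.7593]
Step 33: x=[3.4840] v=[-1.6583]
Step 34: x=[3.4065] v=[-1.5492]
Step 35: x=[3.3349] v=[-1.4326]
Step 36: x=[3.2695] v=[-1.3090]
Step 37: x=[3.2106] v=[-1.1790]
Step 38: x=[3.1584] v=[-1.0432]
Step 39: x=[3.1133] v=[-0.9023]
Step 40: x=[3.0755] v=[-0.7570]
Step 41: x=[3.0451] v=[-0.6080]
Step 42: x=[3.0223] v=[-0.4560]
Step 43: x=[3.0072] v=[-0.3018]
Step 44: x=[2.9999] v=[-0.1461]
Step 45: x=[3.0004] v=[0.0103]
First v>=0 after going negative at step 45, time=2.2500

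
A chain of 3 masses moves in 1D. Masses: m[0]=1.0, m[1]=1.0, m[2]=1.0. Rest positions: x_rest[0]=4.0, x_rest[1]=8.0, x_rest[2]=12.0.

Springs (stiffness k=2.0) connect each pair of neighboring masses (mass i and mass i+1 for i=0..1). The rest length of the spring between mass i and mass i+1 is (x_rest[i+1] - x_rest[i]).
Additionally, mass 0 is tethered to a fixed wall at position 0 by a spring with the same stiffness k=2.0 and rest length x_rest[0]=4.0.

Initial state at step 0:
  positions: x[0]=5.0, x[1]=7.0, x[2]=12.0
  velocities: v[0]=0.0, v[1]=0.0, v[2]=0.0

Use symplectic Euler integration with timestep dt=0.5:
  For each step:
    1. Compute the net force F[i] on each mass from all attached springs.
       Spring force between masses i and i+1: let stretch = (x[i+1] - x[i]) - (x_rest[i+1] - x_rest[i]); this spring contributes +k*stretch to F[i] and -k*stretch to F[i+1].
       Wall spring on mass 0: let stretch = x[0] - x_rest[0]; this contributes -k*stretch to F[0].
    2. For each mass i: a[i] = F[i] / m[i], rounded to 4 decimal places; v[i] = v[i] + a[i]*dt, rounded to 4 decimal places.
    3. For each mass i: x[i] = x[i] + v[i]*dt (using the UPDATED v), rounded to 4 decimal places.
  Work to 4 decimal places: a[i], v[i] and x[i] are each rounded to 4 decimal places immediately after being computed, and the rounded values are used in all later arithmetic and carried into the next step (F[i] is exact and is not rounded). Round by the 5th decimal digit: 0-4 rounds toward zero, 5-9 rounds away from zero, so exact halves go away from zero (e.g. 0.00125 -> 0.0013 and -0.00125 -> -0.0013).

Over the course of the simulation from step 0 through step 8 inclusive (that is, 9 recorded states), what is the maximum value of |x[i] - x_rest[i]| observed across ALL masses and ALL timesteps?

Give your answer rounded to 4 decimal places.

Answer: 1.3750

Derivation:
Step 0: x=[5.0000 7.0000 12.0000] v=[0.0000 0.0000 0.0000]
Step 1: x=[3.5000 8.5000 11.5000] v=[-3.0000 3.0000 -1.0000]
Step 2: x=[2.7500 9.0000 11.5000] v=[-1.5000 1.0000 0.0000]
Step 3: x=[3.7500 7.6250 12.2500] v=[2.0000 -2.7500 1.5000]
Step 4: x=[4.8125 6.6250 12.6875] v=[2.1250 -2.0000 0.8750]
Step 5: x=[4.3750 7.7500 12.0938] v=[-0.8750 2.2500 -1.1875]
Step 6: x=[3.4375 9.3594 11.3282] v=[-1.8750 3.2188 -1.5313]
Step 7: x=[3.7422 8.9923 11.5782] v=[0.6094 -0.7343 0.4999]
Step 8: x=[4.8009 7.2931 12.5352] v=[2.1173 -3.3985 1.9140]
Max displacement = 1.3750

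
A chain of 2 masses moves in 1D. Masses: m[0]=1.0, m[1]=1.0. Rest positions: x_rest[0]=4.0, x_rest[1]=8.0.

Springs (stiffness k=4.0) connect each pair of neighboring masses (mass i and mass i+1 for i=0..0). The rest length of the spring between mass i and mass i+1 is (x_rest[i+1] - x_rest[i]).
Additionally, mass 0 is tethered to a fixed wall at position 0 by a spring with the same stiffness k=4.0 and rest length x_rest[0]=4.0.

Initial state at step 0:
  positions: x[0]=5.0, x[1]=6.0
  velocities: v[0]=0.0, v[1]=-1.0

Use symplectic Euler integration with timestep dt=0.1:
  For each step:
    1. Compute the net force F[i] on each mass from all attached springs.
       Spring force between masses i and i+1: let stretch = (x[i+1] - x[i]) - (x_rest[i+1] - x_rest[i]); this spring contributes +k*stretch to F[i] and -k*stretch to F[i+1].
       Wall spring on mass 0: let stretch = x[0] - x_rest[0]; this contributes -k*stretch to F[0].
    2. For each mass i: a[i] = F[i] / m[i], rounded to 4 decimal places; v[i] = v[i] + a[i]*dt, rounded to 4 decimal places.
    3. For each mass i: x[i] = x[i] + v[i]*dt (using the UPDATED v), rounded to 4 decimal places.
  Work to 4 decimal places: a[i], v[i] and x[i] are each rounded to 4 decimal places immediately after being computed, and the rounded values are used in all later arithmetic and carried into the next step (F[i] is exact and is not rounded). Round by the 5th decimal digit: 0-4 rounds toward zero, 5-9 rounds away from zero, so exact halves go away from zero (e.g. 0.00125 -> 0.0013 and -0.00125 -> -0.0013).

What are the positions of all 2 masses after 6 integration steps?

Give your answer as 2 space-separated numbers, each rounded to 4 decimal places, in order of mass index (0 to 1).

Answer: 2.6097 7.3507

Derivation:
Step 0: x=[5.0000 6.0000] v=[0.0000 -1.0000]
Step 1: x=[4.8400 6.0200] v=[-1.6000 0.2000]
Step 2: x=[4.5336 6.1528] v=[-3.0640 1.3280]
Step 3: x=[4.1106 6.3808] v=[-4.2298 2.2803]
Step 4: x=[3.6140 6.6780] v=[-4.9660 2.9722]
Step 5: x=[3.0954 7.0127] v=[-5.1860 3.3466]
Step 6: x=[2.6097 7.3507] v=[-4.8572 3.3797]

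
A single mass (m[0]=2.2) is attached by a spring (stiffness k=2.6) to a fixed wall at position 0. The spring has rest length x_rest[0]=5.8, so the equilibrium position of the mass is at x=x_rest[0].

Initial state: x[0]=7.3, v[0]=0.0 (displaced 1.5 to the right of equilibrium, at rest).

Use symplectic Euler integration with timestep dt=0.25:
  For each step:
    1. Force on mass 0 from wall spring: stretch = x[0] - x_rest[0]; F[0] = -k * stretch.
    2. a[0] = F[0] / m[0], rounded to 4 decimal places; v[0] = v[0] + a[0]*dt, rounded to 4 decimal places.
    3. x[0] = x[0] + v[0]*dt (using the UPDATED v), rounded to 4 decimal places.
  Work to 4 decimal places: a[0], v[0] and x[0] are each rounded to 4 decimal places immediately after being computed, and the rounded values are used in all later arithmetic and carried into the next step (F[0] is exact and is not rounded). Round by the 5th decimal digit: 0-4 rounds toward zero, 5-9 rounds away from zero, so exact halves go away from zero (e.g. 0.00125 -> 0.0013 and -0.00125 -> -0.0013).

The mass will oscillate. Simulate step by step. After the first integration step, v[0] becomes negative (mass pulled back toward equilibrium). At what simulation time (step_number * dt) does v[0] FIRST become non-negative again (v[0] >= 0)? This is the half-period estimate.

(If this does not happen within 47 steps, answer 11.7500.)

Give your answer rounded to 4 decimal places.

Step 0: x=[7.3000] v=[0.0000]
Step 1: x=[7.1892] v=[-0.4432]
Step 2: x=[6.9758] v=[-0.8537]
Step 3: x=[6.6755] v=[-1.2011]
Step 4: x=[6.3106] v=[-1.4598]
Step 5: x=[5.9079] v=[-1.6107]
Step 6: x=[5.4973] v=[-1.6426]
Step 7: x=[5.1090] v=[-1.5532]
Step 8: x=[4.7717] v=[-1.3491]
Step 9: x=[4.5104] v=[-1.0453]
Step 10: x=[4.3443] v=[-0.6643]
Step 11: x=[4.2858] v=[-0.2342]
Step 12: x=[4.3391] v=[0.2132]
First v>=0 after going negative at step 12, time=3.0000

Answer: 3.0000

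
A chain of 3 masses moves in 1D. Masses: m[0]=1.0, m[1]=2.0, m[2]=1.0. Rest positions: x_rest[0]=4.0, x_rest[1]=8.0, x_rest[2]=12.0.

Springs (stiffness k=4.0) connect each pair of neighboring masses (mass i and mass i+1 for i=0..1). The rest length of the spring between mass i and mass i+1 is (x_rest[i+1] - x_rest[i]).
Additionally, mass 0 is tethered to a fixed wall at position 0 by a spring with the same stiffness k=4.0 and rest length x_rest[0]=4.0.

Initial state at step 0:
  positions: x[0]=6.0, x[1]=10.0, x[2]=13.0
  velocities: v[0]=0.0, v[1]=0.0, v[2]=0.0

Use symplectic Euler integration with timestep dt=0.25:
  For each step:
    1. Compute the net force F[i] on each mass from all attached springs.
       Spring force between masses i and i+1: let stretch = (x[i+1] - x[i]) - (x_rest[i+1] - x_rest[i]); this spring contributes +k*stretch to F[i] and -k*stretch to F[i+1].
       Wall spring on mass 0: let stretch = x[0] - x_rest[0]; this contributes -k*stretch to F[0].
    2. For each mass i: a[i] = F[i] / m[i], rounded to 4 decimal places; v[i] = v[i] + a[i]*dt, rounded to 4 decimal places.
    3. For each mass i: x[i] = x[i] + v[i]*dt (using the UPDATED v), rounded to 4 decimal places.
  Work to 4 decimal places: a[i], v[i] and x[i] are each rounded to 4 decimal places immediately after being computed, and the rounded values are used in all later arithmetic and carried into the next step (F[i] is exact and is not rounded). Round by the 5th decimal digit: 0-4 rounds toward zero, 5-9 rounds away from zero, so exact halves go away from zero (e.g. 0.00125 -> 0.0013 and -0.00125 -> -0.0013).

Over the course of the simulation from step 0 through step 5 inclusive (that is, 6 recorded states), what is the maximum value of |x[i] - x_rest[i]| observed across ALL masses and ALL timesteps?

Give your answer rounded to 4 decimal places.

Step 0: x=[6.0000 10.0000 13.0000] v=[0.0000 0.0000 0.0000]
Step 1: x=[5.5000 9.8750 13.2500] v=[-2.0000 -0.5000 1.0000]
Step 2: x=[4.7188 9.6250 13.6563] v=[-3.1250 -1.0000 1.6250]
Step 3: x=[3.9844 9.2656 14.0547] v=[-2.9376 -1.4375 1.5937]
Step 4: x=[3.5742 8.8447 14.2559] v=[-1.6408 -1.6836 0.8046]
Step 5: x=[3.5881 8.4414 14.1043] v=[0.0555 -1.6133 -0.6066]
Max displacement = 2.2559

Answer: 2.2559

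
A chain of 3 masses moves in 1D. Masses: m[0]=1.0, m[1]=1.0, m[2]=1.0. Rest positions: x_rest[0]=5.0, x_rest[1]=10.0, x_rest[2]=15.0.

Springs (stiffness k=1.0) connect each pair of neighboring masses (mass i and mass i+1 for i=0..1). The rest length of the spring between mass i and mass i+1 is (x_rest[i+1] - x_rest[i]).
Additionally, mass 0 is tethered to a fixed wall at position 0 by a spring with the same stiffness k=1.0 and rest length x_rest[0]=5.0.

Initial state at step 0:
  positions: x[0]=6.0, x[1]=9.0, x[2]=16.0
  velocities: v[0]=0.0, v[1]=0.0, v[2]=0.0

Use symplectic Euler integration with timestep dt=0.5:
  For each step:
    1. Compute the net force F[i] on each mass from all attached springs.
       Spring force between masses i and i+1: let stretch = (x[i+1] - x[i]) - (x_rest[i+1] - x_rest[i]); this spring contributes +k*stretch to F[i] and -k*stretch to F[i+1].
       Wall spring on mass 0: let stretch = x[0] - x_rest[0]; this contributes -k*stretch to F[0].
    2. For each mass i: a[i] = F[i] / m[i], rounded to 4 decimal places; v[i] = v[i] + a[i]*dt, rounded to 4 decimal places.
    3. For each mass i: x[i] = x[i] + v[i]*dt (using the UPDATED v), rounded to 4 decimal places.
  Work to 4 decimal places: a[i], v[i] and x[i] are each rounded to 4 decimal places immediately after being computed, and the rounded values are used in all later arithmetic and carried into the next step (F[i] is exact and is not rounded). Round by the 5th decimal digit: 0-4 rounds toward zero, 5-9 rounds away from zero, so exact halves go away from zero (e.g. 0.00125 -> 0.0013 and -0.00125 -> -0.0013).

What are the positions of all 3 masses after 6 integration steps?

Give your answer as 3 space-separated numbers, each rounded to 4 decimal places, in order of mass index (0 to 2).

Answer: 6.1702 8.7316 15.5748

Derivation:
Step 0: x=[6.0000 9.0000 16.0000] v=[0.0000 0.0000 0.0000]
Step 1: x=[5.2500 10.0000 15.5000] v=[-1.5000 2.0000 -1.0000]
Step 2: x=[4.3750 11.1875 14.8750] v=[-1.7500 2.3750 -1.2500]
Step 3: x=[4.1094 11.5938 14.5781] v=[-0.5313 0.8125 -0.5938]
Step 4: x=[4.6875 10.8750 14.7852] v=[1.1562 -1.4376 0.4141]
Step 5: x=[5.6406 9.5869 15.2647] v=[1.9062 -2.5763 0.9590]
Step 6: x=[6.1702 8.7316 15.5748] v=[1.0591 -1.7106 0.6201]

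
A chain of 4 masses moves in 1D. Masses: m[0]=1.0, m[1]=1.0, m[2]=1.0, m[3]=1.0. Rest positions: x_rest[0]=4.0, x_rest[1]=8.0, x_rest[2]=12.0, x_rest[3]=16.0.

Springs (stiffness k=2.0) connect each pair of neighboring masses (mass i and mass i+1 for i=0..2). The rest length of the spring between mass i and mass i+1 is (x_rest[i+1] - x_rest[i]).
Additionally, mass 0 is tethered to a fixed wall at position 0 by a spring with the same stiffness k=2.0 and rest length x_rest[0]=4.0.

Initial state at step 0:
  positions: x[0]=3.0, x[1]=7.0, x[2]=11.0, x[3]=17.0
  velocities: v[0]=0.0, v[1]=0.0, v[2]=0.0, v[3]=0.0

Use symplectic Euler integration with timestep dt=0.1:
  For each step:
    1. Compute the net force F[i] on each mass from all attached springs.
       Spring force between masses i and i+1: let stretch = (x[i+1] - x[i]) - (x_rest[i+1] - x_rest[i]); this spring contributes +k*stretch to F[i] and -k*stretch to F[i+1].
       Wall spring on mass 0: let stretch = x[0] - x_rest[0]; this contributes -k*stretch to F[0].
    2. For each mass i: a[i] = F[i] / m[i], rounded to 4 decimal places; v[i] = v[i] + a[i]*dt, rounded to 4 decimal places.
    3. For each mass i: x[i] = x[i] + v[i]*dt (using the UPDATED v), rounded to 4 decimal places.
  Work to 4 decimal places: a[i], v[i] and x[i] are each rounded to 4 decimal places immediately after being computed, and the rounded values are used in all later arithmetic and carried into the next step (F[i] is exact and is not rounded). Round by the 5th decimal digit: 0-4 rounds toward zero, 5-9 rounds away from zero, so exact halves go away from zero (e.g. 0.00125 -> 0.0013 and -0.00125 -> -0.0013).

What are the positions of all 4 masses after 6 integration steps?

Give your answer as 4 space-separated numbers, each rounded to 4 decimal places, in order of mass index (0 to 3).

Answer: 3.3685 7.0749 11.6844 16.2655

Derivation:
Step 0: x=[3.0000 7.0000 11.0000 17.0000] v=[0.0000 0.0000 0.0000 0.0000]
Step 1: x=[3.0200 7.0000 11.0400 16.9600] v=[0.2000 0.0000 0.4000 -0.4000]
Step 2: x=[3.0592 7.0012 11.1176 16.8816] v=[0.3920 0.0120 0.7760 -0.7840]
Step 3: x=[3.1161 7.0059 11.2282 16.7679] v=[0.5686 0.0469 1.1055 -1.1368]
Step 4: x=[3.1884 7.0172 11.3651 16.6234] v=[0.7233 0.1134 1.3690 -1.4447]
Step 5: x=[3.2735 7.0389 11.5202 16.4538] v=[0.8514 0.2172 1.5511 -1.6964]
Step 6: x=[3.3685 7.0749 11.6844 16.2655] v=[0.9498 0.3604 1.6416 -1.8831]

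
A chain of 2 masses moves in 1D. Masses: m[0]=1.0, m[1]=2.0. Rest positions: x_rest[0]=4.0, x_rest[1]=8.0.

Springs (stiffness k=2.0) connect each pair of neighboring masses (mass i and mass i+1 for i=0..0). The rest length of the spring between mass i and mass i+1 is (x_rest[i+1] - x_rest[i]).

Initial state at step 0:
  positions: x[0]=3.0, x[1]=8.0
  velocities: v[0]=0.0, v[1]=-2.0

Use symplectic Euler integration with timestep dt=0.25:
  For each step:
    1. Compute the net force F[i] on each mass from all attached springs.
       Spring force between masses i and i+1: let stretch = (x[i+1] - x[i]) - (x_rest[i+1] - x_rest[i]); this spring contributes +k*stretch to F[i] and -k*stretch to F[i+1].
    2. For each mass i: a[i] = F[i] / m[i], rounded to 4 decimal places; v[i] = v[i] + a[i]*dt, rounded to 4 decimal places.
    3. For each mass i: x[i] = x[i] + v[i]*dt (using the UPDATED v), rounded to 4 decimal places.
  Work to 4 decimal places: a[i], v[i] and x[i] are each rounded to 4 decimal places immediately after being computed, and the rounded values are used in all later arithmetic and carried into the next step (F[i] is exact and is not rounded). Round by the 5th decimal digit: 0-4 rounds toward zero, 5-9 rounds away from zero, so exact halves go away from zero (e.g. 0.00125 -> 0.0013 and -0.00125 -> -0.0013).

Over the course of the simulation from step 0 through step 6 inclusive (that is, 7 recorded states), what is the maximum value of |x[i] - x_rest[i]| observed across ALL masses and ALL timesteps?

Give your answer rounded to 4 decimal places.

Answer: 2.8558

Derivation:
Step 0: x=[3.0000 8.0000] v=[0.0000 -2.0000]
Step 1: x=[3.1250 7.4375] v=[0.5000 -2.2500]
Step 2: x=[3.2891 6.8555] v=[0.6563 -2.3281]
Step 3: x=[3.3990 6.3006] v=[0.4395 -2.2197]
Step 4: x=[3.3716 5.8143] v=[-0.1097 -1.9451]
Step 5: x=[3.1495 5.4254] v=[-0.8884 -1.5558]
Step 6: x=[2.7119 5.1442] v=[-1.7505 -1.1248]
Max displacement = 2.8558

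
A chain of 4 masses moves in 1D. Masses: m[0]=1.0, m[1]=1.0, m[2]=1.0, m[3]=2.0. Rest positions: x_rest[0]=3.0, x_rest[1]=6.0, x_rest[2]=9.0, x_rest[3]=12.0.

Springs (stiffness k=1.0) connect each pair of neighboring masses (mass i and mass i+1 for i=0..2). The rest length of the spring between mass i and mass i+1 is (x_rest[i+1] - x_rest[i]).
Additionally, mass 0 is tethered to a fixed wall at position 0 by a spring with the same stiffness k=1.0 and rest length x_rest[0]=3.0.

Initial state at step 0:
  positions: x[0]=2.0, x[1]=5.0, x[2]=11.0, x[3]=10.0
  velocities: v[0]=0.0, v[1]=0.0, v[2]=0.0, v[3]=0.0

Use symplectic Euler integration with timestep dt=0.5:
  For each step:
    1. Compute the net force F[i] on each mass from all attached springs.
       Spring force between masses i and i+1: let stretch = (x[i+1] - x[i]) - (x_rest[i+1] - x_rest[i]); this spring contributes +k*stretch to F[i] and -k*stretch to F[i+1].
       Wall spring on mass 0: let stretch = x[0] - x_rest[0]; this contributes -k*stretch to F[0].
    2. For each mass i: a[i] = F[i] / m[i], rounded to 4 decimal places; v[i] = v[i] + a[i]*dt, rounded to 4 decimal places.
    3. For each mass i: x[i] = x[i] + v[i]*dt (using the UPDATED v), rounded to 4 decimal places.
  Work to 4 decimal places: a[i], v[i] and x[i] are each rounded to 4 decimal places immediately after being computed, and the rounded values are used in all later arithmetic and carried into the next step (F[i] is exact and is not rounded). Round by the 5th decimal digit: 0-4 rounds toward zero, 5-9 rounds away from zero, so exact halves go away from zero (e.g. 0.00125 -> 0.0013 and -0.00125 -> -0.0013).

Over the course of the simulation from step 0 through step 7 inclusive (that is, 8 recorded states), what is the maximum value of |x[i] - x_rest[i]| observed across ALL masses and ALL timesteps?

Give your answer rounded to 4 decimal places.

Answer: 3.4140

Derivation:
Step 0: x=[2.0000 5.0000 11.0000 10.0000] v=[0.0000 0.0000 0.0000 0.0000]
Step 1: x=[2.2500 5.7500 9.2500 10.5000] v=[0.5000 1.5000 -3.5000 1.0000]
Step 2: x=[2.8125 6.5000 6.9375 11.2188] v=[1.1250 1.5000 -4.6250 1.4375]
Step 3: x=[3.5938 6.4375 5.5860 11.7774] v=[1.5625 -0.1250 -2.7031 1.1172]
Step 4: x=[4.1876 5.4512 5.9952 11.9371] v=[1.1875 -1.9726 0.8184 0.3194]
Step 5: x=[4.0504 4.2850 7.7539 11.7291] v=[-0.2745 -2.3324 3.5174 -0.4161]
Step 6: x=[2.9592 3.9274 9.6392 11.3992] v=[-2.1824 -0.7153 3.7706 -0.6599]
Step 7: x=[1.3703 4.7557 10.5366 11.2243] v=[-3.1779 1.6565 1.7947 -0.3499]
Max displacement = 3.4140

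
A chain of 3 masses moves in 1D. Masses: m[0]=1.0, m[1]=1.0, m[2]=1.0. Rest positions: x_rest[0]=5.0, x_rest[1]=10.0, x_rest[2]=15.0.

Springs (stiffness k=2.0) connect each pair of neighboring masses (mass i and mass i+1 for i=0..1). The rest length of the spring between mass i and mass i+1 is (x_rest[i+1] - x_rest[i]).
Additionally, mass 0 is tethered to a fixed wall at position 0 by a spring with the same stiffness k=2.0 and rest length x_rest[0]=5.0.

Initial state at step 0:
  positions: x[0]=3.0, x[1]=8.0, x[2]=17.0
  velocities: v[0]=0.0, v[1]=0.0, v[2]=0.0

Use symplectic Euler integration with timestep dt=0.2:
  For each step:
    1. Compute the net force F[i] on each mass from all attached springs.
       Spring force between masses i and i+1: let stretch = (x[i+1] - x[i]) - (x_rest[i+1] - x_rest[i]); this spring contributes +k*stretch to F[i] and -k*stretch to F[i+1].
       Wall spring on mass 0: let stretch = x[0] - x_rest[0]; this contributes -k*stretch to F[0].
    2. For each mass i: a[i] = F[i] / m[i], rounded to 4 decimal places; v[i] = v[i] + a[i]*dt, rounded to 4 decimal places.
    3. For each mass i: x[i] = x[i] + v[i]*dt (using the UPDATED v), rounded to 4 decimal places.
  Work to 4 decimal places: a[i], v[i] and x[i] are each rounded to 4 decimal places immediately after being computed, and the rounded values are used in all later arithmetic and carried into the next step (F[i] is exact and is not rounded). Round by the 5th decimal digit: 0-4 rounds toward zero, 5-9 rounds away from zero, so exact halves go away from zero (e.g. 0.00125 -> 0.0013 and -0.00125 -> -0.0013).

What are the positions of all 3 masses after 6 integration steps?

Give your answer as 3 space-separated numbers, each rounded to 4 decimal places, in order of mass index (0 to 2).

Answer: 6.0120 11.2986 13.1701

Derivation:
Step 0: x=[3.0000 8.0000 17.0000] v=[0.0000 0.0000 0.0000]
Step 1: x=[3.1600 8.3200 16.6800] v=[0.8000 1.6000 -1.6000]
Step 2: x=[3.4800 8.8960 16.0912] v=[1.6000 2.8800 -2.9440]
Step 3: x=[3.9549 9.6143 15.3268] v=[2.3744 3.5917 -3.8221]
Step 4: x=[4.5661 10.3369 14.5054] v=[3.0562 3.6129 -4.1071]
Step 5: x=[5.2737 10.9313 13.7505] v=[3.5381 2.9720 -3.7745]
Step 6: x=[6.0120 11.2986 13.1701] v=[3.6917 1.8366 -2.9022]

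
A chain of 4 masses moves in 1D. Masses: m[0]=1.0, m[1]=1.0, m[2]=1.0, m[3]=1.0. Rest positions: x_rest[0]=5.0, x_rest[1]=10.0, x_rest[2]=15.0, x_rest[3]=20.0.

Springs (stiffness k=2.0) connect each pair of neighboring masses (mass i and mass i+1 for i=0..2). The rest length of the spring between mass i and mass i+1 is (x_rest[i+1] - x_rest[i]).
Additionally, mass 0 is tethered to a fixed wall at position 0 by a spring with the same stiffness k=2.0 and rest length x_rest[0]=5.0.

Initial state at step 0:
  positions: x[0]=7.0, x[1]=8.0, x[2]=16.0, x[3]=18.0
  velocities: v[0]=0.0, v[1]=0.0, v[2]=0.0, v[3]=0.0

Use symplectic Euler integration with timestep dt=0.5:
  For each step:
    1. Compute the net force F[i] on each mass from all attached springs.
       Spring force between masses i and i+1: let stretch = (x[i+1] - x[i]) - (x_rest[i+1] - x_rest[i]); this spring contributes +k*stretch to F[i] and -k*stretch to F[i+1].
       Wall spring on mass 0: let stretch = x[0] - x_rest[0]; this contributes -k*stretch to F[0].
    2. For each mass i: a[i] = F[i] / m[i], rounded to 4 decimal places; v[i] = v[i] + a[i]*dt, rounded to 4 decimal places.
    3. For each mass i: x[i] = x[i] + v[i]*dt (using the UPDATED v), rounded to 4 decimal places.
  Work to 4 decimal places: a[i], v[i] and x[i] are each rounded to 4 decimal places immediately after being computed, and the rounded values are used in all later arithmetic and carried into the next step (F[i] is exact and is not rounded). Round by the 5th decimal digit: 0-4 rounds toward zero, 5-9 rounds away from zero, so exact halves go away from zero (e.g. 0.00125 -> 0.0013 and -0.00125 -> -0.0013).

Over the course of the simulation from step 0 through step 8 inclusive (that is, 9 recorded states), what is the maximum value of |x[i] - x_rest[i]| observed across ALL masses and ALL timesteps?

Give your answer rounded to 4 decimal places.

Step 0: x=[7.0000 8.0000 16.0000 18.0000] v=[0.0000 0.0000 0.0000 0.0000]
Step 1: x=[4.0000 11.5000 13.0000 19.5000] v=[-6.0000 7.0000 -6.0000 3.0000]
Step 2: x=[2.7500 12.0000 12.5000 20.2500] v=[-2.5000 1.0000 -1.0000 1.5000]
Step 3: x=[4.7500 8.1250 15.6250 19.6250] v=[4.0000 -7.7500 6.2500 -1.2500]
Step 4: x=[6.0625 6.3125 17.0000 19.5000] v=[2.6250 -3.6250 2.7500 -0.2500]
Step 5: x=[4.4688 9.7188 14.2813 20.6250] v=[-3.1875 6.8125 -5.4375 2.2500]
Step 6: x=[3.2657 12.7813 12.4532 21.0782] v=[-2.4063 6.1250 -3.6563 0.9063]
Step 7: x=[5.1875 10.9220 15.1016 19.7189] v=[3.8436 -3.7187 5.2968 -2.7187]
Step 8: x=[7.3828 8.2852 17.9689 18.5509] v=[4.3906 -5.2736 5.7345 -2.3360]
Max displacement = 3.6875

Answer: 3.6875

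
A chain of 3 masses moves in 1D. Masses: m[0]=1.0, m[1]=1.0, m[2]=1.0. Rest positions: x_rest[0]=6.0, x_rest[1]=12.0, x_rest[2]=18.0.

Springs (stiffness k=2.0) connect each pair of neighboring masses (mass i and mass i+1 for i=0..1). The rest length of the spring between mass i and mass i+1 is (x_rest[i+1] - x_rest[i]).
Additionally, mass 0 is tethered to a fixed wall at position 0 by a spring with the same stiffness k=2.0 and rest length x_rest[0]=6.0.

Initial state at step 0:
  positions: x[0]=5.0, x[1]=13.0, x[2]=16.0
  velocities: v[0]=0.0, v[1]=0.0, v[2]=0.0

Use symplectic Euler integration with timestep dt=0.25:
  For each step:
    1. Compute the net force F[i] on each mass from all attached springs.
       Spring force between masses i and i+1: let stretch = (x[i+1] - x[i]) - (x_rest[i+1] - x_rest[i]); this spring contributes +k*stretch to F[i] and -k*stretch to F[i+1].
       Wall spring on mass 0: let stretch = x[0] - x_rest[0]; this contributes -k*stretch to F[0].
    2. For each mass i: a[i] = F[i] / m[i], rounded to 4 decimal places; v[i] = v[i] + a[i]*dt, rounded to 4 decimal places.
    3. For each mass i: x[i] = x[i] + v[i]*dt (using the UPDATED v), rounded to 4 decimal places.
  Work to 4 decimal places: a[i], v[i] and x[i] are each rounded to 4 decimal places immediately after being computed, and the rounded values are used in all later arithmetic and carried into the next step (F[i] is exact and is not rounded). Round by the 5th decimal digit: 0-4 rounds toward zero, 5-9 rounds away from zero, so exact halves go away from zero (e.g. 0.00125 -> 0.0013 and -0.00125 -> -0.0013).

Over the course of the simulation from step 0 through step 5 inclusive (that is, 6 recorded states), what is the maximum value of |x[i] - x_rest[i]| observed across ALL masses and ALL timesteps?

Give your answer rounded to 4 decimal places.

Step 0: x=[5.0000 13.0000 16.0000] v=[0.0000 0.0000 0.0000]
Step 1: x=[5.3750 12.3750 16.3750] v=[1.5000 -2.5000 1.5000]
Step 2: x=[5.9531 11.3750 17.0000] v=[2.3125 -4.0000 2.5000]
Step 3: x=[6.4648 10.4004 17.6719] v=[2.0469 -3.8985 2.6875]
Step 4: x=[6.6604 9.8428 18.1849] v=[0.7823 -2.2306 2.0518]
Step 5: x=[6.4212 9.9301 18.4051] v=[-0.9567 0.3493 0.8808]
Max displacement = 2.1572

Answer: 2.1572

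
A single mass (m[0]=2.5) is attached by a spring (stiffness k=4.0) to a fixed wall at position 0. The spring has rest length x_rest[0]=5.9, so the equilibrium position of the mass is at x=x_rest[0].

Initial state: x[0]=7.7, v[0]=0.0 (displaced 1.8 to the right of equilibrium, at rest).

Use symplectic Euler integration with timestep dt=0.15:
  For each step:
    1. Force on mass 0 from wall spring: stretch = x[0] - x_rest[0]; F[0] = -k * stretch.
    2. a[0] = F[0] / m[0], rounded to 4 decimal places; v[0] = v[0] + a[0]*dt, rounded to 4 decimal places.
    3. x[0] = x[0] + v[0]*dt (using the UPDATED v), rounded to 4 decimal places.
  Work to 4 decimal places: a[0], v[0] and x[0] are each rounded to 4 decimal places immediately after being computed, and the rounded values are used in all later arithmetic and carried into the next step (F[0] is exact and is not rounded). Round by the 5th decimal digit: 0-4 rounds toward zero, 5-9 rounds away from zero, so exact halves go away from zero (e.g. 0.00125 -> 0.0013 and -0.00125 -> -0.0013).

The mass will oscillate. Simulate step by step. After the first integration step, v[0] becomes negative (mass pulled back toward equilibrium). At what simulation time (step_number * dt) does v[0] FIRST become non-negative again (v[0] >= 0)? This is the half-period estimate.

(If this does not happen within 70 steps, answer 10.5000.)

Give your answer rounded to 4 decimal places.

Step 0: x=[7.7000] v=[0.0000]
Step 1: x=[7.6352] v=[-0.4320]
Step 2: x=[7.5079] v=[-0.8484]
Step 3: x=[7.3228] v=[-1.2343]
Step 4: x=[7.0864] v=[-1.5758]
Step 5: x=[6.8073] v=[-1.8605]
Step 6: x=[6.4956] v=[-2.0783]
Step 7: x=[6.1624] v=[-2.2213]
Step 8: x=[5.8198] v=[-2.2843]
Step 9: x=[5.4800] v=[-2.2651]
Step 10: x=[5.1554] v=[-2.1643]
Step 11: x=[4.8576] v=[-1.9856]
Step 12: x=[4.5973] v=[-1.7354]
Step 13: x=[4.3839] v=[-1.4228]
Step 14: x=[4.2251] v=[-1.0589]
Step 15: x=[4.1266] v=[-0.6569]
Step 16: x=[4.0919] v=[-0.2313]
Step 17: x=[4.1223] v=[0.2027]
First v>=0 after going negative at step 17, time=2.5500

Answer: 2.5500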